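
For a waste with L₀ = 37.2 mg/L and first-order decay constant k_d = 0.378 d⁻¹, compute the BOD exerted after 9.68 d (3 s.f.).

y ≈ 36.2 mg/L

y_t = L₀(1 − e^(−k_d t)) = 37.2 × (1 − e^(−0.378×9.68))
= 37.2 × (1 − 0.02576) = 37.2 × 0.9742 = 36.24 mg/L.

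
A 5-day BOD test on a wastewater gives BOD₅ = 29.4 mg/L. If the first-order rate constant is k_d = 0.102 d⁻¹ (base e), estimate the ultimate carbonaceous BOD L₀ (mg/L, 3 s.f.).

BOD₅ = L₀(1 − e^(−5k_d)) ⇒ L₀ = BOD₅ / (1 − e^(−5×0.102))
= 29.4 / (1 − 0.6005) = 29.4 / 0.3995 = 73.59 mg/L.

L₀ ≈ 73.6 mg/L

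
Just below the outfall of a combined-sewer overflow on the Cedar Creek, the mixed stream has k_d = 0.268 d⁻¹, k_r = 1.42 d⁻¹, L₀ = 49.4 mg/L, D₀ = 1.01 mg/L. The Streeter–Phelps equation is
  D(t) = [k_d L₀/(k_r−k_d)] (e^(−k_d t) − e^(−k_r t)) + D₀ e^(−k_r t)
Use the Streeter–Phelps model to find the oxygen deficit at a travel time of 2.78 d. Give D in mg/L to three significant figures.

k_d L₀/(k_r−k_d) = 0.268×49.4/(1.42−0.268) = 13.24/1.152 = 11.49 mg/L.
e^(−k_d t) = e^(−0.268×2.780) = 0.4747; e^(−k_r t) = e^(−1.42×2.780) = 0.01930.
D = 11.49 × (0.4747 − 0.01930) + 1.01 × 0.01930 = 5.234 + 0.01949 = 5.253 mg/L.

D ≈ 5.25 mg/L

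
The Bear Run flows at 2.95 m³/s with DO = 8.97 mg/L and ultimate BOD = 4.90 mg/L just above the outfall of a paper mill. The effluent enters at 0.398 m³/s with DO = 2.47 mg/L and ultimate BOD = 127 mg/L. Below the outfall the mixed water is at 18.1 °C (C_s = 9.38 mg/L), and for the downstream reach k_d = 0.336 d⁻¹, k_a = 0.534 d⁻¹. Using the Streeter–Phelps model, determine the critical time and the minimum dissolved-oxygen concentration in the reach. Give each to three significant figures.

Mixed DO = (2.95×8.97 + 0.398×2.47)/(2.95+0.398) = 27.44/3.348 = 8.197 mg/L.
Mixed L₀ = (2.95×4.90 + 0.398×127)/(3.348) = 65.00/3.348 = 19.41 mg/L.
Initial deficit D₀ = C_s − DO₀ = 9.38 − 8.197 = 1.183 mg/L.
t_c = (1/0.1980) ln[(0.534/0.336)(1 − 1.183×0.1980/(0.336×19.41))] = 5.051 × ln(1.532) = 2.155 d.
D_c = (0.336/0.534) × 19.41 × e^(−0.336×2.155) = 0.6292 × 19.41 × 0.4847 = 5.922 mg/L.
Minimum DO = 9.38 − 5.922 = 3.458 mg/L.

t_c ≈ 2.16 d; minimum DO ≈ 3.46 mg/L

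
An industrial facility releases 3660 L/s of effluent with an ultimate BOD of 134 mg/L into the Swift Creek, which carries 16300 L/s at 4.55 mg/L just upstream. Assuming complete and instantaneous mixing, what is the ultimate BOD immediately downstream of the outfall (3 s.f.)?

28.3 mg/L

Flow-weighted mixing: C = (Q_r C_r + Q_w C_w)/(Q_r + Q_w)
= (16300×4.55 + 3660×134)/(16300 + 3660) = 564600/19960 = 28.29 mg/L.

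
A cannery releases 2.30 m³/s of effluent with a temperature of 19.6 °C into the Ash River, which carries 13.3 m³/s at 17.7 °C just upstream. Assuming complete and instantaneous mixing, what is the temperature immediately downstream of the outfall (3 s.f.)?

18.0 °C

Flow-weighted mixing: C = (Q_r C_r + Q_w C_w)/(Q_r + Q_w)
= (13.3×17.7 + 2.30×19.6)/(13.3 + 2.30) = 280.5/15.60 = 17.98 °C.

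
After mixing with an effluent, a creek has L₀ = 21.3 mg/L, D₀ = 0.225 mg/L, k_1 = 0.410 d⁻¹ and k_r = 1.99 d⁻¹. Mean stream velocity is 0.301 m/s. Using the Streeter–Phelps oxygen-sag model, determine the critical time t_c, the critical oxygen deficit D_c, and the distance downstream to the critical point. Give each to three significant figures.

With k_r/k_1 = 4.854 and 1 − D₀(k_r−k_1)/(k_1 L₀) = 0.9593,
t_c = ln(4.854 × 0.9593) / (1.99 − 0.410) = ln(4.656) / 1.580 = 1.538/1.580 = 0.9735 d.
L(t_c) = L₀ e^(−k_1 t_c) = 21.3 × 0.6709 = 14.29 mg/L, and at the critical point k_r D_c = k_1 L, so D_c = (0.410/1.99) × 14.29 = 2.944 mg/L.
x_c = v t_c = 0.301 m/s × 0.9735 d × 86400 s/d = 25320 m ≈ 25.3 km.

t_c ≈ 0.974 d; D_c ≈ 2.94 mg/L; x_c ≈ 25.3 km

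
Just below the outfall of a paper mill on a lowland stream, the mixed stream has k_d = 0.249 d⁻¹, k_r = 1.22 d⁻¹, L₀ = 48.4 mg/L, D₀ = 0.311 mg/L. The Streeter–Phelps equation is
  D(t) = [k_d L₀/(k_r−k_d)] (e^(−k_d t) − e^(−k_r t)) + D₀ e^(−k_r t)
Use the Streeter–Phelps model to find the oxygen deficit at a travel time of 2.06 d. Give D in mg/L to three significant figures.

k_d L₀/(k_r−k_d) = 0.249×48.4/(1.22−0.249) = 12.05/0.9710 = 12.41 mg/L.
e^(−k_d t) = e^(−0.249×2.060) = 0.5987; e^(−k_r t) = e^(−1.22×2.060) = 0.08101.
D = 12.41 × (0.5987 − 0.08101) + 0.311 × 0.08101 = 6.426 + 0.02519 = 6.451 mg/L.

D ≈ 6.45 mg/L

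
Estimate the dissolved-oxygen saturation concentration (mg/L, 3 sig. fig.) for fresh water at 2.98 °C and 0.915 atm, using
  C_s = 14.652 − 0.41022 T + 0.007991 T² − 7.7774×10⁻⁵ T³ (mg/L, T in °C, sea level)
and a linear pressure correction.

At sea level: C_s = 14.652 − 0.41022×2.98 + 0.007991×2.98² − 7.7774×10⁻⁵×2.98³ = 13.50 mg/L.
Pressure correction: C_s' = 13.50 × 0.915 = 12.35 mg/L.

C_s ≈ 12.4 mg/L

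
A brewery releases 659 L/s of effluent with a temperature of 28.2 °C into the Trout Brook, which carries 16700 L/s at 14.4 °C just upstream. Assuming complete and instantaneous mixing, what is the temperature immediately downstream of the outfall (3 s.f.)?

14.9 °C

Flow-weighted mixing: C = (Q_r C_r + Q_w C_w)/(Q_r + Q_w)
= (16700×14.4 + 659×28.2)/(16700 + 659) = 259100/17360 = 14.92 °C.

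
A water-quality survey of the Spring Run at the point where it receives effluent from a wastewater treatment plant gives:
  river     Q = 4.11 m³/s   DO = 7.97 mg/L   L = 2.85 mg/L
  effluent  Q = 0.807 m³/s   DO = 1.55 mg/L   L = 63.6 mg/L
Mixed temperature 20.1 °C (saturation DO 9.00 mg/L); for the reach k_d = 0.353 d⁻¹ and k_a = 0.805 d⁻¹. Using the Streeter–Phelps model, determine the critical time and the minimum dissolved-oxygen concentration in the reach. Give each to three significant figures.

t_c ≈ 1.31 d; minimum DO ≈ 5.46 mg/L

Mixed DO = (4.11×7.97 + 0.807×1.55)/(4.11+0.807) = 34.01/4.917 = 6.916 mg/L.
Mixed L₀ = (4.11×2.85 + 0.807×63.6)/(4.917) = 63.04/4.917 = 12.82 mg/L.
Initial deficit D₀ = C_s − DO₀ = 9.00 − 6.916 = 2.084 mg/L.
t_c = (1/0.4520) ln[(0.805/0.353)(1 − 2.084×0.4520/(0.353×12.82))] = 2.212 × ln(1.806) = 1.308 d.
D_c = (0.353/0.805) × 12.82 × e^(−0.353×1.308) = 0.4385 × 12.82 × 0.6303 = 3.543 mg/L.
Minimum DO = 9.00 − 3.543 = 5.457 mg/L.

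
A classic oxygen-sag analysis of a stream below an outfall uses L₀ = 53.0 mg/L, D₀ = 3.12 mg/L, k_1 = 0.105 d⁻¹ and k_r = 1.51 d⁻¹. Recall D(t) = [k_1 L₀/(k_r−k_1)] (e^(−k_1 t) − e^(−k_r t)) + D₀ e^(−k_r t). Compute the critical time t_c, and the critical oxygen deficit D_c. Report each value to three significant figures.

t_c = [1/(k_r−k_1)] ln[(k_r/k_1)(1 − D₀(k_r−k_1)/(k_1 L₀))]
= [1/(1.51−0.105)] ln[(1.51/0.105)(1 − 3.12×1.405/(0.105×53.0))]
= (1/1.405) ln[14.38 × 0.2123] = 0.7117 × ln(3.053) = 0.7117 × 1.116 = 0.7944 d.
L(t_c) = L₀ e^(−k_1 t_c) = 53.0 × 0.9200 = 48.76 mg/L, and at the critical point k_r D_c = k_1 L, so D_c = (0.105/1.51) × 48.76 = 3.390 mg/L.

t_c ≈ 0.794 d; D_c ≈ 3.39 mg/L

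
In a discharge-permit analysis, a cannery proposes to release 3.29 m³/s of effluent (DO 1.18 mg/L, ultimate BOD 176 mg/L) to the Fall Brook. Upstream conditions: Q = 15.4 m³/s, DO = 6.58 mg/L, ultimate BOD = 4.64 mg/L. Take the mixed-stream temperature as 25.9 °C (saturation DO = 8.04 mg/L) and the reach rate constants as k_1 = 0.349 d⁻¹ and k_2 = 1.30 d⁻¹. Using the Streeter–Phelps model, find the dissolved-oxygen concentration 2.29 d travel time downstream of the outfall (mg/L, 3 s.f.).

Mixed DO = (15.4×6.58 + 3.29×1.18)/(15.4+3.29) = 105.2/18.69 = 5.629 mg/L.
Mixed L₀ = (15.4×4.64 + 3.29×176)/(18.69) = 650.5/18.69 = 34.80 mg/L.
Initial deficit D₀ = C_s − DO₀ = 8.04 − 5.629 = 2.411 mg/L.
D(2.29) = [0.349×34.80/(1.30−0.349)](e^(−0.349×2.29) − e^(−1.30×2.29)) + 2.411 e^(−1.30×2.29)
= 12.77 × (0.4497 − 0.05095) + 2.411 × 0.05095 = 5.216 mg/L.
DO = 8.04 − 5.216 = 2.824 mg/L.

DO ≈ 2.82 mg/L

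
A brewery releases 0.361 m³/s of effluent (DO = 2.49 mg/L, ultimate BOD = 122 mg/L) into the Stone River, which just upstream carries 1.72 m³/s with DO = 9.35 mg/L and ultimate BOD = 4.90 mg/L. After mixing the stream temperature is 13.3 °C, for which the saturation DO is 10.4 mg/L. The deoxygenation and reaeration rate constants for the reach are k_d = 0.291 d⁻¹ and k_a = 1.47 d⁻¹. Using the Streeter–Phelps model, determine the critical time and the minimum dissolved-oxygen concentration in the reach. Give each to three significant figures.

t_c ≈ 0.995 d; minimum DO ≈ 6.66 mg/L

Mixed DO = (1.72×9.35 + 0.361×2.49)/(1.72+0.361) = 16.98/2.081 = 8.160 mg/L.
Mixed L₀ = (1.72×4.90 + 0.361×122)/(2.081) = 52.47/2.081 = 25.21 mg/L.
Initial deficit D₀ = C_s − DO₀ = 10.4 − 8.160 = 2.240 mg/L.
t_c = (1/1.179) ln[(1.47/0.291)(1 − 2.240×1.179/(0.291×25.21))] = 0.8482 × ln(3.233) = 0.9953 d.
D_c = (0.291/1.47) × 25.21 × e^(−0.291×0.9953) = 0.1980 × 25.21 × 0.7485 = 3.736 mg/L.
Minimum DO = 10.4 − 3.736 = 6.664 mg/L.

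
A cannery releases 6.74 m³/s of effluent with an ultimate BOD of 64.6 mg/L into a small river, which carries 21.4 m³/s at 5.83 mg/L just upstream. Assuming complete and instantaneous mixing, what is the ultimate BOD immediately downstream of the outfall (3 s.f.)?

Flow-weighted mixing: C = (Q_r C_r + Q_w C_w)/(Q_r + Q_w)
= (21.4×5.83 + 6.74×64.6)/(21.4 + 6.74) = 560.2/28.14 = 19.91 mg/L.

19.9 mg/L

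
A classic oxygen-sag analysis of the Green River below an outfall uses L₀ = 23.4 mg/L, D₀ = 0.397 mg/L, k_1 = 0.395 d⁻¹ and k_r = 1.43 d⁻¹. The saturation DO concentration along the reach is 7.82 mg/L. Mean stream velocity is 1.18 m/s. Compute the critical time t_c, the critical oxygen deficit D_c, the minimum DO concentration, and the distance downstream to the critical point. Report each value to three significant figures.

t_c ≈ 1.20 d; D_c ≈ 4.03 mg/L; min DO ≈ 3.79 mg/L; x_c ≈ 122 km

At the critical point dD/dt = 0, so k_1 L₀ e^(−k_1 t) = k_r D. Substituting D(t) from the Streeter–Phelps equation and solving for t gives
t_c = ln[(k_r/k_1)(1 − D₀(k_r−k_1)/(k_1 L₀))] / (k_r−k_1).
Here k_r−k_1 = 1.035 d⁻¹ and 1 − D₀(k_r−k_1)/(k_1 L₀) = 1 − 0.397×1.035/(0.395×23.4) = 0.9555, so
t_c = ln(3.620 × 0.9555) / 1.035 = 1.241 / 1.035 = 1.199 d.
L(t_c) = L₀ e^(−k_1 t_c) = 23.4 × 0.6227 = 14.57 mg/L, and at the critical point k_r D_c = k_1 L, so D_c = (0.395/1.43) × 14.57 = 4.025 mg/L.
Minimum DO = C_s − D_c = 7.82 − 4.025 = 3.795 mg/L.
x_c = v t_c = 1.18 m/s × 1.199 d × 86400 s/d = 122300 m ≈ 122 km.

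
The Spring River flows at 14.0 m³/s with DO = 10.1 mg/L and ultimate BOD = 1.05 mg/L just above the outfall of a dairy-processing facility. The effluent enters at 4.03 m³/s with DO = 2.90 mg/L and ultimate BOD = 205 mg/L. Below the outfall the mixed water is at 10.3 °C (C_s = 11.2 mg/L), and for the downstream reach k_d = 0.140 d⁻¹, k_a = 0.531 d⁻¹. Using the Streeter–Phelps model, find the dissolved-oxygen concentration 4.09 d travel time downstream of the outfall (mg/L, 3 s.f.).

DO ≈ 3.38 mg/L

Mixed DO = (14.0×10.1 + 4.03×2.90)/(14.0+4.03) = 153.1/18.03 = 8.491 mg/L.
Mixed L₀ = (14.0×1.05 + 4.03×205)/(18.03) = 840.9/18.03 = 46.64 mg/L.
Initial deficit D₀ = C_s − DO₀ = 11.2 − 8.491 = 2.709 mg/L.
D(4.09) = [0.140×46.64/(0.531−0.140)](e^(−0.140×4.09) − e^(−0.531×4.09)) + 2.709 e^(−0.531×4.09)
= 16.70 × (0.5641 − 0.1140) + 2.709 × 0.1140 = 7.824 mg/L.
DO = 11.2 − 7.824 = 3.376 mg/L.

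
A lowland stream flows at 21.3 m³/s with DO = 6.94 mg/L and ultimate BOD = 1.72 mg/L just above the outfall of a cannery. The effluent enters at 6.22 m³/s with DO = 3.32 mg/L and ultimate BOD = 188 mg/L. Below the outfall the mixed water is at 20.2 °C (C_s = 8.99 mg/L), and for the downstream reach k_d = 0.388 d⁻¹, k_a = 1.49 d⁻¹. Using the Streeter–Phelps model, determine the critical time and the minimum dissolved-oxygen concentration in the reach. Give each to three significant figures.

Mixed DO = (21.3×6.94 + 6.22×3.32)/(21.3+6.22) = 168.5/27.52 = 6.122 mg/L.
Mixed L₀ = (21.3×1.72 + 6.22×188)/(27.52) = 1206/27.52 = 43.82 mg/L.
Initial deficit D₀ = C_s − DO₀ = 8.99 − 6.122 = 2.868 mg/L.
t_c = (1/1.102) ln[(1.49/0.388)(1 − 2.868×1.102/(0.388×43.82))] = 0.9074 × ln(3.126) = 1.034 d.
D_c = (0.388/1.49) × 43.82 × e^(−0.388×1.034) = 0.2604 × 43.82 × 0.6694 = 7.639 mg/L.
Minimum DO = 8.99 − 7.639 = 1.351 mg/L.

t_c ≈ 1.03 d; minimum DO ≈ 1.35 mg/L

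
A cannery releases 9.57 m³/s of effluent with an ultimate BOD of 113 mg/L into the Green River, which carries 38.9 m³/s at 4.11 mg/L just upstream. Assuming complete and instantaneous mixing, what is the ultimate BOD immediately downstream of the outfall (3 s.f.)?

25.6 mg/L

Flow-weighted mixing: C = (Q_r C_r + Q_w C_w)/(Q_r + Q_w)
= (38.9×4.11 + 9.57×113)/(38.9 + 9.57) = 1241/48.47 = 25.61 mg/L.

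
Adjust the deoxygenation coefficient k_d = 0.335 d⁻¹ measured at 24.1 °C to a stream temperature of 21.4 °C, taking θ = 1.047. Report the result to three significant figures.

k_d(T₂) = k_d(T₁) · θ^(T₂−T₁) = 0.335 × 1.047^(21.4−24.1)
= 0.335 × 1.047^-2.70 = 0.335 × 0.8834 = 0.2959 d⁻¹.

k_d ≈ 0.296 d⁻¹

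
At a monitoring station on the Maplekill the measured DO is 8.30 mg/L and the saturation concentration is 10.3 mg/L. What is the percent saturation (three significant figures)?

% saturation = C/C_s × 100 = 8.30/10.3 × 100 = 80.6 %.

80.6 % saturation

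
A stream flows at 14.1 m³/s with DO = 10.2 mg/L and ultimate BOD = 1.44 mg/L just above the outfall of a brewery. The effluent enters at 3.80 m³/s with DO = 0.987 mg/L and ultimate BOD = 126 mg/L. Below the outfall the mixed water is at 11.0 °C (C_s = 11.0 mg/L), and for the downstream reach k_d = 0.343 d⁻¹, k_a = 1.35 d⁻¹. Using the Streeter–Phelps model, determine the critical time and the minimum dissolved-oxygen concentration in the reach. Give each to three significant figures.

t_c ≈ 1.02 d; minimum DO ≈ 6.01 mg/L

Mixed DO = (14.1×10.2 + 3.80×0.987)/(14.1+3.80) = 147.6/17.90 = 8.244 mg/L.
Mixed L₀ = (14.1×1.44 + 3.80×126)/(17.90) = 499.1/17.90 = 27.88 mg/L.
Initial deficit D₀ = C_s − DO₀ = 11.0 − 8.244 = 2.756 mg/L.
t_c = (1/1.007) ln[(1.35/0.343)(1 − 2.756×1.007/(0.343×27.88))] = 0.9930 × ln(2.794) = 1.020 d.
D_c = (0.343/1.35) × 27.88 × e^(−0.343×1.020) = 0.2541 × 27.88 × 0.7047 = 4.992 mg/L.
Minimum DO = 11.0 − 4.992 = 6.008 mg/L.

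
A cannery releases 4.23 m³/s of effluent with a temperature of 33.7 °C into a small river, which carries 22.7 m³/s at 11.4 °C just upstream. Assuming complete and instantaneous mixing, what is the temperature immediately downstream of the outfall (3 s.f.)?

Flow-weighted mixing: C = (Q_r C_r + Q_w C_w)/(Q_r + Q_w)
= (22.7×11.4 + 4.23×33.7)/(22.7 + 4.23) = 401.3/26.93 = 14.90 °C.

14.9 °C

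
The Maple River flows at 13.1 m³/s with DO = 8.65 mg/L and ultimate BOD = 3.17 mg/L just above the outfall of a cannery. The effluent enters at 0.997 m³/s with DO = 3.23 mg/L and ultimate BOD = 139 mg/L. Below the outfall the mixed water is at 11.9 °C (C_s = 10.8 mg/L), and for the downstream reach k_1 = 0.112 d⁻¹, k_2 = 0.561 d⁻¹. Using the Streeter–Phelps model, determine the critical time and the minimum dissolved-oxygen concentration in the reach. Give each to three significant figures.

t_c ≈ 0.0601 d; minimum DO ≈ 8.27 mg/L

Mixed DO = (13.1×8.65 + 0.997×3.23)/(13.1+0.997) = 116.5/14.10 = 8.267 mg/L.
Mixed L₀ = (13.1×3.17 + 0.997×139)/(14.10) = 180.1/14.10 = 12.78 mg/L.
Initial deficit D₀ = C_s − DO₀ = 10.8 − 8.267 = 2.533 mg/L.
t_c = (1/0.4490) ln[(0.561/0.112)(1 − 2.533×0.4490/(0.112×12.78))] = 2.227 × ln(1.027) = 0.06014 d.
D_c = (0.112/0.561) × 12.78 × e^(−0.112×0.06014) = 0.1996 × 12.78 × 0.9933 = 2.534 mg/L.
Minimum DO = 10.8 − 2.534 = 8.266 mg/L.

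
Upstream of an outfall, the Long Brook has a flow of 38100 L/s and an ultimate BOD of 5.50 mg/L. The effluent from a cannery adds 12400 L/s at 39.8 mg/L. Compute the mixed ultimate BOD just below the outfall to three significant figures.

Flow-weighted mixing: C = (Q_r C_r + Q_w C_w)/(Q_r + Q_w)
= (38100×5.50 + 12400×39.8)/(38100 + 12400) = 703100/50500 = 13.92 mg/L.

13.9 mg/L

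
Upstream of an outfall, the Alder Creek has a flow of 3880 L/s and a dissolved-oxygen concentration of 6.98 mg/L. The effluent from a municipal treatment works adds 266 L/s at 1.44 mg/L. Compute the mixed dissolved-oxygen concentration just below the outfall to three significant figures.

6.62 mg/L

Flow-weighted mixing: C = (Q_r C_r + Q_w C_w)/(Q_r + Q_w)
= (3880×6.98 + 266×1.44)/(3880 + 266) = 27470/4146 = 6.625 mg/L.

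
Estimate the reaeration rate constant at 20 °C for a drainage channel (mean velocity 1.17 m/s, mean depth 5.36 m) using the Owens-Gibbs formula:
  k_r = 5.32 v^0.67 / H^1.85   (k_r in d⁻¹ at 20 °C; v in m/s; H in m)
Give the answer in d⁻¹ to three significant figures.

k_r = 5.32 × 1.17^0.67 / 5.36^1.85 = 5.32 × 1.111 / 22.33 = 0.2646 d⁻¹.

k_r ≈ 0.265 d⁻¹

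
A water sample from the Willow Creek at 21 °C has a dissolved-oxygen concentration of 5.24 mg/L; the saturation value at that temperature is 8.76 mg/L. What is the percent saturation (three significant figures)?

% saturation = C/C_s × 100 = 5.24/8.76 × 100 = 59.8 %.

59.8 % saturation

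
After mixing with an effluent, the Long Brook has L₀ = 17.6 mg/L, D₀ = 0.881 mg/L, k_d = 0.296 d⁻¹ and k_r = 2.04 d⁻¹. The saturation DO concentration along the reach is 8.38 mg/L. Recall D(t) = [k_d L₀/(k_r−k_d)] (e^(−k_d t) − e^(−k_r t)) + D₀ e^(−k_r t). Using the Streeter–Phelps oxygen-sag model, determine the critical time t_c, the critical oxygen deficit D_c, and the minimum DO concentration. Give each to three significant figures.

t_c ≈ 0.906 d; D_c ≈ 1.95 mg/L; min DO ≈ 6.43 mg/L

t_c = [1/(k_r−k_d)] ln[(k_r/k_d)(1 − D₀(k_r−k_d)/(k_d L₀))]
= [1/(2.04−0.296)] ln[(2.04/0.296)(1 − 0.881×1.744/(0.296×17.6))]
= (1/1.744) ln[6.892 × 0.7051] = 0.5734 × ln(4.859) = 0.5734 × 1.581 = 0.9065 d.
D_c = (k_d/k_r) L₀ e^(−k_d t_c) = (0.296/2.04) × 17.6 × e^(−0.296×0.9065) = 0.1451 × 17.6 × 0.7647 = 1.953 mg/L.
Minimum DO = C_s − D_c = 8.38 − 1.953 = 6.427 mg/L.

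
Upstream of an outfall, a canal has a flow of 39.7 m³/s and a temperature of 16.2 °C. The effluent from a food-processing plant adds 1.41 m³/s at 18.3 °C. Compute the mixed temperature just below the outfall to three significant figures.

16.3 °C

Flow-weighted mixing: C = (Q_r C_r + Q_w C_w)/(Q_r + Q_w)
= (39.7×16.2 + 1.41×18.3)/(39.7 + 1.41) = 668.9/41.11 = 16.27 °C.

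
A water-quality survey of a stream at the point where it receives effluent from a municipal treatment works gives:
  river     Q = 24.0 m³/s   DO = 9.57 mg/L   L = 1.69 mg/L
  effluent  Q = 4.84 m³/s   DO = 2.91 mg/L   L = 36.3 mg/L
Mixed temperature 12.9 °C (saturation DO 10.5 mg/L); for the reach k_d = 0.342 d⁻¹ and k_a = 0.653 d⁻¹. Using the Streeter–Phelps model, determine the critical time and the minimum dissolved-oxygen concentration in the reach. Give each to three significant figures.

t_c ≈ 1.16 d; minimum DO ≈ 7.86 mg/L

Mixed DO = (24.0×9.57 + 4.84×2.91)/(24.0+4.84) = 243.8/28.84 = 8.452 mg/L.
Mixed L₀ = (24.0×1.69 + 4.84×36.3)/(28.84) = 216.3/28.84 = 7.498 mg/L.
Initial deficit D₀ = C_s − DO₀ = 10.5 − 8.452 = 2.048 mg/L.
t_c = (1/0.3110) ln[(0.653/0.342)(1 − 2.048×0.3110/(0.342×7.498))] = 3.215 × ln(1.435) = 1.162 d.
D_c = (0.342/0.653) × 7.498 × e^(−0.342×1.162) = 0.5237 × 7.498 × 0.6721 = 2.640 mg/L.
Minimum DO = 10.5 − 2.640 = 7.860 mg/L.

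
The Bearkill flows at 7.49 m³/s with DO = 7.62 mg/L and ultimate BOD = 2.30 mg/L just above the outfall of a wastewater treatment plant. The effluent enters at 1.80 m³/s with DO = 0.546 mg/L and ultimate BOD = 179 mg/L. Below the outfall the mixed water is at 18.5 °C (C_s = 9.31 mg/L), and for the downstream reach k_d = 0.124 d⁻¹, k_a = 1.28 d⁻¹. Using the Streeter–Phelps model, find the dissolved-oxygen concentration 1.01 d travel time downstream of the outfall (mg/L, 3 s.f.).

Mixed DO = (7.49×7.62 + 1.80×0.546)/(7.49+1.80) = 58.06/9.290 = 6.249 mg/L.
Mixed L₀ = (7.49×2.30 + 1.80×179)/(9.290) = 339.4/9.290 = 36.54 mg/L.
Initial deficit D₀ = C_s − DO₀ = 9.31 − 6.249 = 3.061 mg/L.
D(1.01) = [0.124×36.54/(1.28−0.124)](e^(−0.124×1.01) − e^(−1.28×1.01)) + 3.061 e^(−1.28×1.01)
= 3.919 × (0.8823 − 0.2745) + 3.061 × 0.2745 = 3.222 mg/L.
DO = 9.31 − 3.222 = 6.088 mg/L.

DO ≈ 6.09 mg/L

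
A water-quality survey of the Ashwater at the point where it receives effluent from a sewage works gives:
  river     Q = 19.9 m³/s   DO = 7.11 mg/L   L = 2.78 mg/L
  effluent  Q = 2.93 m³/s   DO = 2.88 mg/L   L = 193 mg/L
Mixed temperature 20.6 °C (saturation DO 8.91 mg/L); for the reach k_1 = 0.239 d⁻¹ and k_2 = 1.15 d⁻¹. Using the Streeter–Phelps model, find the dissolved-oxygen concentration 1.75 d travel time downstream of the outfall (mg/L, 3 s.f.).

Mixed DO = (19.9×7.11 + 2.93×2.88)/(19.9+2.93) = 149.9/22.83 = 6.567 mg/L.
Mixed L₀ = (19.9×2.78 + 2.93×193)/(22.83) = 620.8/22.83 = 27.19 mg/L.
Initial deficit D₀ = C_s − DO₀ = 8.91 − 6.567 = 2.343 mg/L.
D(1.75) = [0.239×27.19/(1.15−0.239)](e^(−0.239×1.75) − e^(−1.15×1.75)) + 2.343 e^(−1.15×1.75)
= 7.134 × (0.6582 − 0.1337) + 2.343 × 0.1337 = 4.055 mg/L.
DO = 8.91 − 4.055 = 4.855 mg/L.

DO ≈ 4.85 mg/L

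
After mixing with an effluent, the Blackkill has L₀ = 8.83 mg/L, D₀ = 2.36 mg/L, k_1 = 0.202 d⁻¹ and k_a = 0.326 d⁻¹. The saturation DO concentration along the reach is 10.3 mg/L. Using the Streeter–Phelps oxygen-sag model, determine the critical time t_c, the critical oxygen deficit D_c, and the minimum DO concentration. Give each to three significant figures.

At the critical point dD/dt = 0, so k_1 L₀ e^(−k_1 t) = k_a D. Substituting D(t) from the Streeter–Phelps equation and solving for t gives
t_c = ln[(k_a/k_1)(1 − D₀(k_a−k_1)/(k_1 L₀))] / (k_a−k_1).
Here k_a−k_1 = 0.1240 d⁻¹ and 1 − D₀(k_a−k_1)/(k_1 L₀) = 1 − 2.36×0.1240/(0.202×8.83) = 0.8359, so
t_c = ln(1.614 × 0.8359) / 0.1240 = 0.2994 / 0.1240 = 2.415 d.
D_c = (k_1/k_a) L₀ e^(−k_1 t_c) = (0.202/0.326) × 8.83 × e^(−0.202×2.415) = 0.6196 × 8.83 × 0.6140 = 3.359 mg/L.
Minimum DO = C_s − D_c = 10.3 − 3.359 = 6.941 mg/L.

t_c ≈ 2.41 d; D_c ≈ 3.36 mg/L; min DO ≈ 6.94 mg/L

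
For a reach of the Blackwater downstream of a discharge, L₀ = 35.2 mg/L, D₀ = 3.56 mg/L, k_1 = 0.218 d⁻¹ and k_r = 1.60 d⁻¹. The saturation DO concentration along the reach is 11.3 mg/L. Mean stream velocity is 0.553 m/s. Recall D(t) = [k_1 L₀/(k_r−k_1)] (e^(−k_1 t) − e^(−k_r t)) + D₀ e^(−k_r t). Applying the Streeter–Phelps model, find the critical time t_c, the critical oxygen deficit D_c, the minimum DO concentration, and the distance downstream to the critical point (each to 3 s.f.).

With k_r/k_1 = 7.339 and 1 − D₀(k_r−k_1)/(k_1 L₀) = 0.3589,
t_c = ln(7.339 × 0.3589) / (1.60 − 0.218) = ln(2.634) / 1.382 = 0.9684/1.382 = 0.7007 d.
D_c = (k_1/k_r) L₀ e^(−k_1 t_c) = (0.218/1.60) × 35.2 × e^(−0.218×0.7007) = 0.1362 × 35.2 × 0.8583 = 4.117 mg/L.
Minimum DO = C_s − D_c = 11.3 − 4.117 = 7.183 mg/L.
x_c = v t_c = 0.553 m/s × 0.7007 d × 86400 s/d = 33480 m ≈ 33.5 km.

t_c ≈ 0.701 d; D_c ≈ 4.12 mg/L; min DO ≈ 7.18 mg/L; x_c ≈ 33.5 km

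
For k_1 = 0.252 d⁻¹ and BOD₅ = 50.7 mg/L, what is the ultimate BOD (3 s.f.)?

BOD₅ = L₀(1 − e^(−5k_1)) ⇒ L₀ = BOD₅ / (1 − e^(−5×0.252))
= 50.7 / (1 − 0.2837) = 50.7 / 0.7163 = 70.78 mg/L.

L₀ ≈ 70.8 mg/L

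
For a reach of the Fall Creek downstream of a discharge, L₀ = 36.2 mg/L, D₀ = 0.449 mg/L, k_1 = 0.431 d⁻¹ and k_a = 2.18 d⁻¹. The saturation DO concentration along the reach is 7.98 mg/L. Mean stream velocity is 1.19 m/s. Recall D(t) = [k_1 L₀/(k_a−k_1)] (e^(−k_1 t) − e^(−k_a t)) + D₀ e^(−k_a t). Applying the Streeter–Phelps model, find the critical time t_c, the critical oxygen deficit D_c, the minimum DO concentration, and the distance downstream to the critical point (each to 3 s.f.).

t_c ≈ 0.897 d; D_c ≈ 4.86 mg/L; min DO ≈ 3.12 mg/L; x_c ≈ 92.3 km

With k_a/k_1 = 5.058 and 1 − D₀(k_a−k_1)/(k_1 L₀) = 0.9497,
t_c = ln(5.058 × 0.9497) / (2.18 − 0.431) = ln(4.803) / 1.749 = 1.569/1.749 = 0.8973 d.
D_c = (k_1/k_a) L₀ e^(−k_1 t_c) = (0.431/2.18) × 36.2 × e^(−0.431×0.8973) = 0.1977 × 36.2 × 0.6793 = 4.862 mg/L.
Minimum DO = C_s − D_c = 7.98 − 4.862 = 3.118 mg/L.
x_c = v t_c = 1.19 m/s × 0.8973 d × 86400 s/d = 92250 m ≈ 92.3 km.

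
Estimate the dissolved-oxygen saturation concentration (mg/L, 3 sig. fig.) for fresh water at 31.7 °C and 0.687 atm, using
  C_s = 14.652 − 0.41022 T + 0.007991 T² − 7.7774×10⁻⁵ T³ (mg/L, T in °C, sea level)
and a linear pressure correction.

At sea level: C_s = 14.652 − 0.41022×31.7 + 0.007991×31.7² − 7.7774×10⁻⁵×31.7³ = 7.201 mg/L.
Pressure correction: C_s' = 7.201 × 0.687 = 4.947 mg/L.

C_s ≈ 4.95 mg/L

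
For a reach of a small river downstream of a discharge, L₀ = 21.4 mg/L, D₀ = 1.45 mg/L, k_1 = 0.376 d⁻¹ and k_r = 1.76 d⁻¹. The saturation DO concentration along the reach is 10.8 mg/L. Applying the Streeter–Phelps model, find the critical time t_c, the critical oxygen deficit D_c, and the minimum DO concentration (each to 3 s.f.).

At the critical point dD/dt = 0, so k_1 L₀ e^(−k_1 t) = k_r D. Substituting D(t) from the Streeter–Phelps equation and solving for t gives
t_c = ln[(k_r/k_1)(1 − D₀(k_r−k_1)/(k_1 L₀))] / (k_r−k_1).
Here k_r−k_1 = 1.384 d⁻¹ and 1 − D₀(k_r−k_1)/(k_1 L₀) = 1 − 1.45×1.384/(0.376×21.4) = 0.7506, so
t_c = ln(4.681 × 0.7506) / 1.384 = 1.257 / 1.384 = 0.9079 d.
L(t_c) = L₀ e^(−k_1 t_c) = 21.4 × 0.7108 = 15.21 mg/L, and at the critical point k_r D_c = k_1 L, so D_c = (0.376/1.76) × 15.21 = 3.250 mg/L.
Minimum DO = C_s − D_c = 10.8 − 3.250 = 7.550 mg/L.

t_c ≈ 0.908 d; D_c ≈ 3.25 mg/L; min DO ≈ 7.55 mg/L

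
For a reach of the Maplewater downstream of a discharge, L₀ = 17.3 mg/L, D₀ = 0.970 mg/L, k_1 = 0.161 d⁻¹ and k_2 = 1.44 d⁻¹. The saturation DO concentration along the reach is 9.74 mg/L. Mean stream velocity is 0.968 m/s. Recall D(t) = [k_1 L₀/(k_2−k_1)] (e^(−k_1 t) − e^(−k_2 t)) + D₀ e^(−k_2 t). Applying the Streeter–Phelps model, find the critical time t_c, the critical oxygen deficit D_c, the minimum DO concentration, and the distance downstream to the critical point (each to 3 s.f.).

With k_2/k_1 = 8.944 and 1 − D₀(k_2−k_1)/(k_1 L₀) = 0.5546,
t_c = ln(8.944 × 0.5546) / (1.44 − 0.161) = ln(4.960) / 1.279 = 1.601/1.279 = 1.252 d.
L(t_c) = L₀ e^(−k_1 t_c) = 17.3 × 0.8174 = 14.14 mg/L, and at the critical point k_2 D_c = k_1 L, so D_c = (0.161/1.44) × 14.14 = 1.581 mg/L.
Minimum DO = C_s − D_c = 9.74 − 1.581 = 8.159 mg/L.
x_c = v t_c = 0.968 m/s × 1.252 d × 86400 s/d = 104700 m ≈ 105 km.

t_c ≈ 1.25 d; D_c ≈ 1.58 mg/L; min DO ≈ 8.16 mg/L; x_c ≈ 105 km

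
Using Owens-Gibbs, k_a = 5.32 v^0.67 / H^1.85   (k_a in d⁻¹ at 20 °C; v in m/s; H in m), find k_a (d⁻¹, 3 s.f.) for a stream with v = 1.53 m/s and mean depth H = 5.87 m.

k_a ≈ 0.268 d⁻¹

k_a = 5.32 × 1.53^0.67 / 5.87^1.85 = 5.32 × 1.330 / 26.42 = 0.2677 d⁻¹.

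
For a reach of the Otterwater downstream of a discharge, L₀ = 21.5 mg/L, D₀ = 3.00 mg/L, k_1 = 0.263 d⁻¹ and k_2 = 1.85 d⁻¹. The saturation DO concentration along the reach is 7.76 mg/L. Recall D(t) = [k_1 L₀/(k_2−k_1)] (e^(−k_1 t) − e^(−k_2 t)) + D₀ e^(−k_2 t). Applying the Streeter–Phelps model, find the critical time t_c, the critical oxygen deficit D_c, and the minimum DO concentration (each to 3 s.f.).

t_c ≈ 0.0666 d; D_c ≈ 3.00 mg/L; min DO ≈ 4.76 mg/L

With k_2/k_1 = 7.034 and 1 − D₀(k_2−k_1)/(k_1 L₀) = 0.1580,
t_c = ln(7.034 × 0.1580) / (1.85 − 0.263) = ln(1.112) / 1.587 = 0.1057/1.587 = 0.06662 d.
D_c = (k_1/k_2) L₀ e^(−k_1 t_c) = (0.263/1.85) × 21.5 × e^(−0.263×0.06662) = 0.1422 × 21.5 × 0.9826 = 3.003 mg/L.
Minimum DO = C_s − D_c = 7.76 − 3.003 = 4.757 mg/L.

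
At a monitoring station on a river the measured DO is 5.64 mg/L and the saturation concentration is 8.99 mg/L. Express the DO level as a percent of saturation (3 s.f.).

% saturation = C/C_s × 100 = 5.64/8.99 × 100 = 62.7 %.

62.7 % saturation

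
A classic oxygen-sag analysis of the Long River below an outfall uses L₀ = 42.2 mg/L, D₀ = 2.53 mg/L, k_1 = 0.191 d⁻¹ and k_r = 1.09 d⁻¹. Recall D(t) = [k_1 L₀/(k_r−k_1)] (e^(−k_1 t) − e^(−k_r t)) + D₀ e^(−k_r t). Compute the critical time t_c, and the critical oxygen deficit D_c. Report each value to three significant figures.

t_c = [1/(k_r−k_1)] ln[(k_r/k_1)(1 − D₀(k_r−k_1)/(k_1 L₀))]
= [1/(1.09−0.191)] ln[(1.09/0.191)(1 − 2.53×0.8990/(0.191×42.2))]
= (1/0.8990) ln[5.707 × 0.7178] = 1.112 × ln(4.096) = 1.112 × 1.410 = 1.569 d.
D_c = (k_1/k_r) L₀ e^(−k_1 t_c) = (0.191/1.09) × 42.2 × e^(−0.191×1.569) = 0.1752 × 42.2 × 0.7411 = 5.480 mg/L.

t_c ≈ 1.57 d; D_c ≈ 5.48 mg/L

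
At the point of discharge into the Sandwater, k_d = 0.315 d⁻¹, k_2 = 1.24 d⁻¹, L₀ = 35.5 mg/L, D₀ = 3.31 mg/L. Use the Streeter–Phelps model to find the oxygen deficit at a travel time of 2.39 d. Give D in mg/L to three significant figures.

k_d L₀/(k_2−k_d) = 0.315×35.5/(1.24−0.315) = 11.18/0.9250 = 12.09 mg/L.
e^(−k_d t) = e^(−0.315×2.390) = 0.4710; e^(−k_2 t) = e^(−1.24×2.390) = 0.05163.
D = 12.09 × (0.4710 − 0.05163) + 3.31 × 0.05163 = 5.070 + 0.1709 = 5.241 mg/L.

D ≈ 5.24 mg/L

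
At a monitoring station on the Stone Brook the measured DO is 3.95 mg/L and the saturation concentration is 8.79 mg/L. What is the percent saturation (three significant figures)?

% saturation = C/C_s × 100 = 3.95/8.79 × 100 = 44.9 %.

44.9 % saturation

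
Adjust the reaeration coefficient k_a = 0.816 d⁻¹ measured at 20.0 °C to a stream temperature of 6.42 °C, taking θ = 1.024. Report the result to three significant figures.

k_a ≈ 0.591 d⁻¹

k_a(T₂) = k_a(T₁) · θ^(T₂−T₁) = 0.816 × 1.024^(6.42−20.0)
= 0.816 × 1.024^-13.6 = 0.816 × 0.7246 = 0.5913 d⁻¹.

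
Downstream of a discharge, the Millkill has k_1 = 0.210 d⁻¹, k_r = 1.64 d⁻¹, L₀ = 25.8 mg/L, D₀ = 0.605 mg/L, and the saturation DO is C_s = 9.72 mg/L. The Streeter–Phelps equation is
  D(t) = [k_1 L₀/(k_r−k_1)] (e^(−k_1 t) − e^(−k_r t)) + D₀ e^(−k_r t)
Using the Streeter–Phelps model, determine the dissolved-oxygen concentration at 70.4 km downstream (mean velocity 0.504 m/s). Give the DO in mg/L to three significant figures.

DO ≈ 7.25 mg/L

Travel time t = x/v = 70.4 km / (0.504 m/s) = 70400 m / 0.504 m/s = 139700 s = 1.617 d.
k_1 L₀/(k_r−k_1) = 0.210×25.8/(1.64−0.210) = 5.418/1.430 = 3.789 mg/L.
e^(−k_1 t) = e^(−0.210×1.617) = 0.7121; e^(−k_r t) = e^(−1.64×1.617) = 0.07055.
D = 3.789 × (0.7121 − 0.07055) + 0.605 × 0.07055 = 2.431 + 0.04268 = 2.473 mg/L.
DO = C_s − D = 9.72 − 2.473 = 7.247 mg/L.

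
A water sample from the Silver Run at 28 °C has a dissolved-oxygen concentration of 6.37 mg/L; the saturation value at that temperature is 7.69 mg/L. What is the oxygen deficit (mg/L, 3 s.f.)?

D = C_s − C = 7.69 − 6.37 = 1.32 mg/L.

D ≈ 1.32 mg/L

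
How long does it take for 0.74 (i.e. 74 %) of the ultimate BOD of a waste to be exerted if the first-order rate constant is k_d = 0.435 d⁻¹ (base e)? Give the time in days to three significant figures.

y/L₀ = 1 − e^(−k_d t) = 0.74 ⇒ e^(−k_d t) = 0.260
t = −ln(0.260) / 0.435 = 1.347 / 0.435 = 3.097 d.

t ≈ 3.10 d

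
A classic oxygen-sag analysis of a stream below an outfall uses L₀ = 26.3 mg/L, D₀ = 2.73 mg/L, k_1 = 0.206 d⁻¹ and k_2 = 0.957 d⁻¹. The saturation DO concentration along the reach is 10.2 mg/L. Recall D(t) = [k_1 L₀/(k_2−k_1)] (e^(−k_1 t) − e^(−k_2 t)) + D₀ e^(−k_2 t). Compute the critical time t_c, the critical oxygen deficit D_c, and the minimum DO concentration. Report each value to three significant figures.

t_c = [1/(k_2−k_1)] ln[(k_2/k_1)(1 − D₀(k_2−k_1)/(k_1 L₀))]
= [1/(0.957−0.206)] ln[(0.957/0.206)(1 − 2.73×0.7510/(0.206×26.3))]
= (1/0.7510) ln[4.646 × 0.6216] = 1.332 × ln(2.888) = 1.332 × 1.060 = 1.412 d.
L(t_c) = L₀ e^(−k_1 t_c) = 26.3 × 0.7476 = 19.66 mg/L, and at the critical point k_2 D_c = k_1 L, so D_c = (0.206/0.957) × 19.66 = 4.232 mg/L.
Minimum DO = C_s − D_c = 10.2 − 4.232 = 5.968 mg/L.

t_c ≈ 1.41 d; D_c ≈ 4.23 mg/L; min DO ≈ 5.97 mg/L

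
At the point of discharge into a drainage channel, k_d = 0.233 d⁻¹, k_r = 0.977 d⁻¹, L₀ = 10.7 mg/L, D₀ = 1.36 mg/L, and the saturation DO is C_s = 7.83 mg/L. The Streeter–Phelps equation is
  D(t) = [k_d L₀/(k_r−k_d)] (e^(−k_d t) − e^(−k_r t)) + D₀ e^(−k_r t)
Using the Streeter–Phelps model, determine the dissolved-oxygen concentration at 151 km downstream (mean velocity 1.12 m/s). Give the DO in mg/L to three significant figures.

DO ≈ 5.93 mg/L

Travel time t = x/v = 151 km / (1.12 m/s) = 151000 m / 1.12 m/s = 134800 s = 1.560 d.
k_d L₀/(k_r−k_d) = 0.233×10.7/(0.977−0.233) = 2.493/0.7440 = 3.351 mg/L.
e^(−k_d t) = e^(−0.233×1.560) = 0.6952; e^(−k_r t) = e^(−0.977×1.560) = 0.2177.
D = 3.351 × (0.6952 − 0.2177) + 1.36 × 0.2177 = 1.600 + 0.2961 = 1.896 mg/L.
DO = C_s − D = 7.83 − 1.896 = 5.934 mg/L.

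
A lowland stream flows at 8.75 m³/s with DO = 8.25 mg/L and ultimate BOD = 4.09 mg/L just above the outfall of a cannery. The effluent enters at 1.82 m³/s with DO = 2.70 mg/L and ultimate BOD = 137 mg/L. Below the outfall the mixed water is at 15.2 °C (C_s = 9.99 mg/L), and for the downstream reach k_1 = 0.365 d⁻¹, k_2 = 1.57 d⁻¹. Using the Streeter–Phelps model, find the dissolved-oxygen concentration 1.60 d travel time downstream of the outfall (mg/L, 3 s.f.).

DO ≈ 5.88 mg/L

Mixed DO = (8.75×8.25 + 1.82×2.70)/(8.75+1.82) = 77.10/10.57 = 7.294 mg/L.
Mixed L₀ = (8.75×4.09 + 1.82×137)/(10.57) = 285.1/10.57 = 26.98 mg/L.
Initial deficit D₀ = C_s − DO₀ = 9.99 − 7.294 = 2.696 mg/L.
D(1.60) = [0.365×26.98/(1.57−0.365)](e^(−0.365×1.60) − e^(−1.57×1.60)) + 2.696 e^(−1.57×1.60)
= 8.171 × (0.5577 − 0.08111) + 2.696 × 0.08111 = 4.113 mg/L.
DO = 9.99 − 4.113 = 5.877 mg/L.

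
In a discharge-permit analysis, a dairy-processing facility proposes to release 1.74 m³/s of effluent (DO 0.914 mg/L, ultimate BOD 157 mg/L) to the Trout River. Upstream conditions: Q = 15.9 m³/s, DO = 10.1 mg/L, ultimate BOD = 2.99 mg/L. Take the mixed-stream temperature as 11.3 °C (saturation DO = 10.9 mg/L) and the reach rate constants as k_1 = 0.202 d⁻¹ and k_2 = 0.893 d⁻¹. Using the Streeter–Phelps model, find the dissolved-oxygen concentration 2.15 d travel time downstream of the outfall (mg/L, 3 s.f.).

Mixed DO = (15.9×10.1 + 1.74×0.914)/(15.9+1.74) = 162.2/17.64 = 9.194 mg/L.
Mixed L₀ = (15.9×2.99 + 1.74×157)/(17.64) = 320.7/17.64 = 18.18 mg/L.
Initial deficit D₀ = C_s − DO₀ = 10.9 − 9.194 = 1.706 mg/L.
D(2.15) = [0.202×18.18/(0.893−0.202)](e^(−0.202×2.15) − e^(−0.893×2.15)) + 1.706 e^(−0.893×2.15)
= 5.315 × (0.6477 − 0.1466) + 1.706 × 0.1466 = 2.913 mg/L.
DO = 10.9 − 2.913 = 7.987 mg/L.

DO ≈ 7.99 mg/L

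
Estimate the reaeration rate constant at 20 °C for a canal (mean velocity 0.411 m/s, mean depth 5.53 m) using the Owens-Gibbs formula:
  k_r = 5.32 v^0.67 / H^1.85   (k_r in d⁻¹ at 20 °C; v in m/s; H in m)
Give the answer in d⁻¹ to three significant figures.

k_r ≈ 0.124 d⁻¹

k_r = 5.32 × 0.411^0.67 / 5.53^1.85 = 5.32 × 0.5512 / 23.66 = 0.1239 d⁻¹.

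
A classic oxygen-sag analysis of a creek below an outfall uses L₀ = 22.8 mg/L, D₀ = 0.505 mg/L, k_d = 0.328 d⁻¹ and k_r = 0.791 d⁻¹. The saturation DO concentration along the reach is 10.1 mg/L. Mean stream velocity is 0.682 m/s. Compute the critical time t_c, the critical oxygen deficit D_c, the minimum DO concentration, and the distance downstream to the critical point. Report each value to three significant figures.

t_c = [1/(k_r−k_d)] ln[(k_r/k_d)(1 − D₀(k_r−k_d)/(k_d L₀))]
= [1/(0.791−0.328)] ln[(0.791/0.328)(1 − 0.505×0.4630/(0.328×22.8))]
= (1/0.4630) ln[2.412 × 0.9687] = 2.160 × ln(2.336) = 2.160 × 0.8485 = 1.833 d.
L(t_c) = L₀ e^(−k_d t_c) = 22.8 × 0.5482 = 12.50 mg/L, and at the critical point k_r D_c = k_d L, so D_c = (0.328/0.791) × 12.50 = 5.183 mg/L.
Minimum DO = C_s − D_c = 10.1 − 5.183 = 4.917 mg/L.
x_c = v t_c = 0.682 m/s × 1.833 d × 86400 s/d = 108000 m ≈ 108 km.

t_c ≈ 1.83 d; D_c ≈ 5.18 mg/L; min DO ≈ 4.92 mg/L; x_c ≈ 108 km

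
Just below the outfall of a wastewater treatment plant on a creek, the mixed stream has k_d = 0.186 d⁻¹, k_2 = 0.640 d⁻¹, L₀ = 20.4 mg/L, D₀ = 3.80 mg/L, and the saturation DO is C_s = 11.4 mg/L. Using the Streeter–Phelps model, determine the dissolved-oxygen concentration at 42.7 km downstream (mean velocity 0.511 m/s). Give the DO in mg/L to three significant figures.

DO ≈ 6.87 mg/L

Travel time t = x/v = 42.7 km / (0.511 m/s) = 42700 m / 0.511 m/s = 83560 s = 0.9671 d.
k_d L₀/(k_2−k_d) = 0.186×20.4/(0.640−0.186) = 3.794/0.4540 = 8.358 mg/L.
e^(−k_d t) = e^(−0.186×0.9671) = 0.8354; e^(−k_2 t) = e^(−0.640×0.9671) = 0.5385.
D = 8.358 × (0.8354 − 0.5385) + 3.80 × 0.5385 = 2.481 + 2.046 = 4.527 mg/L.
DO = C_s − D = 11.4 − 4.527 = 6.873 mg/L.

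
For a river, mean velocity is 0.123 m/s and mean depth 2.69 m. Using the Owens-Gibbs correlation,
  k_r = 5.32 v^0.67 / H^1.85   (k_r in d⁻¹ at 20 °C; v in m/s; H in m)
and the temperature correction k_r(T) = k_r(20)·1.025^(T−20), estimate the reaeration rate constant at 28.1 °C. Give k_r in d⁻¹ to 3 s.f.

k_r ≈ 0.256 d⁻¹

k_r(20) = 5.32 × 0.123^0.67 / 2.69^1.85 = 5.32 × 0.2456 / 6.238 = 0.2095 d⁻¹.
k_r(28.1) = 0.2095 × 1.025^(28.1−20) = 0.2095 × 1.221 = 0.2558 d⁻¹.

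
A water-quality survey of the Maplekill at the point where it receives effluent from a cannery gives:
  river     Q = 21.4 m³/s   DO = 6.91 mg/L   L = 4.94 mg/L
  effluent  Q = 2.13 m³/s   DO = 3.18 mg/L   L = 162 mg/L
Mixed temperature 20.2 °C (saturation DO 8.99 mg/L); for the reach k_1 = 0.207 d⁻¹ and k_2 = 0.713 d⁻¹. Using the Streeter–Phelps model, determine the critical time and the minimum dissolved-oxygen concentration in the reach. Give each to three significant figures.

Mixed DO = (21.4×6.91 + 2.13×3.18)/(21.4+2.13) = 154.6/23.53 = 6.572 mg/L.
Mixed L₀ = (21.4×4.94 + 2.13×162)/(23.53) = 450.8/23.53 = 19.16 mg/L.
Initial deficit D₀ = C_s − DO₀ = 8.99 − 6.572 = 2.418 mg/L.
t_c = (1/0.5060) ln[(0.713/0.207)(1 − 2.418×0.5060/(0.207×19.16))] = 1.976 × ln(2.382) = 1.715 d.
D_c = (0.207/0.713) × 19.16 × e^(−0.207×1.715) = 0.2903 × 19.16 × 0.7011 = 3.900 mg/L.
Minimum DO = 8.99 − 3.900 = 5.090 mg/L.

t_c ≈ 1.72 d; minimum DO ≈ 5.09 mg/L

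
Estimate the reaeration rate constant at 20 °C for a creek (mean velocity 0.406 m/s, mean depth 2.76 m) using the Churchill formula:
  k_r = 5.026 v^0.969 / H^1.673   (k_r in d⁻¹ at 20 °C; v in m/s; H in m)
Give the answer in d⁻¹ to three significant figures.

k_r ≈ 0.384 d⁻¹

k_r = 5.026 × 0.406^0.969 / 2.76^1.673 = 5.026 × 0.4175 / 5.466 = 0.3839 d⁻¹.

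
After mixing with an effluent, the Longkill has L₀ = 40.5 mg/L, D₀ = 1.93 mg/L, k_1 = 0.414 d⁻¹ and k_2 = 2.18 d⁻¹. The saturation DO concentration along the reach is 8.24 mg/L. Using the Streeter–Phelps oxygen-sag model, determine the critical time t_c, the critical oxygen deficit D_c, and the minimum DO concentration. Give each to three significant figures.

At the critical point dD/dt = 0, so k_1 L₀ e^(−k_1 t) = k_2 D. Substituting D(t) from the Streeter–Phelps equation and solving for t gives
t_c = ln[(k_2/k_1)(1 − D₀(k_2−k_1)/(k_1 L₀))] / (k_2−k_1).
Here k_2−k_1 = 1.766 d⁻¹ and 1 − D₀(k_2−k_1)/(k_1 L₀) = 1 − 1.93×1.766/(0.414×40.5) = 0.7967, so
t_c = ln(5.266 × 0.7967) / 1.766 = 1.434 / 1.766 = 0.8120 d.
L(t_c) = L₀ e^(−k_1 t_c) = 40.5 × 0.7145 = 28.94 mg/L, and at the critical point k_2 D_c = k_1 L, so D_c = (0.414/2.18) × 28.94 = 5.495 mg/L.
Minimum DO = C_s − D_c = 8.24 − 5.495 = 2.745 mg/L.

t_c ≈ 0.812 d; D_c ≈ 5.50 mg/L; min DO ≈ 2.74 mg/L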